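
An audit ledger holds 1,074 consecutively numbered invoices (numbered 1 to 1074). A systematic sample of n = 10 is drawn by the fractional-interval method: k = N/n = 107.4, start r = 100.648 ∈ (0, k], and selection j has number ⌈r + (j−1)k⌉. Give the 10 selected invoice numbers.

101, 209, 316, 423, 531, 638, 746, 853, 960, 1068

j=1: r + 0k = 100.648 → ⌈·⌉ = 101
j=2: r + 1k = 208.048 → ⌈·⌉ = 209
j=3: r + 2k = 315.448 → ⌈·⌉ = 316
j=4: r + 3k = 422.848 → ⌈·⌉ = 423
j=5: r + 4k = 530.248 → ⌈·⌉ = 531
j=6: r + 5k = 637.648 → ⌈·⌉ = 638
j=7: r + 6k = 745.048 → ⌈·⌉ = 746
j=8: r + 7k = 852.448 → ⌈·⌉ = 853
j=9: r + 8k = 959.848 → ⌈·⌉ = 960
j=10: r + 9k = 1067.248 → ⌈·⌉ = 1068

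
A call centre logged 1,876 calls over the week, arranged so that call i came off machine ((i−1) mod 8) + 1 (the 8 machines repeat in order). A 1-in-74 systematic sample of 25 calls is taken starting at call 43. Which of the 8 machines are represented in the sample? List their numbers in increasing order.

1, 3, 5, 7

Consecutive selections differ by k = 74, so their machine numbers differ by 74 mod 8 = 2.
gcd(74, 8) = 2, so the sample visits 8/2 = 4 distinct residues mod 8.
Start 43 is machine 3; the machines hit are 1, 3, 5, 7.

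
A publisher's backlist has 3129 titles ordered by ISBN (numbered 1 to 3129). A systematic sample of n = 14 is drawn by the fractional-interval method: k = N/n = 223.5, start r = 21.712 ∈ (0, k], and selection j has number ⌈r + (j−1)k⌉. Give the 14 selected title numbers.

22, 246, 469, 693, 916, 1140, 1363, 1587, 1810, 2034, 2257, 2481, 2704, 2928

j=1: r + 0k = 21.712 → ⌈·⌉ = 22
j=2: r + 1k = 245.212 → ⌈·⌉ = 246
j=3: r + 2k = 468.712 → ⌈·⌉ = 469
j=4: r + 3k = 692.212 → ⌈·⌉ = 693
j=5: r + 4k = 915.712 → ⌈·⌉ = 916
j=6: r + 5k = 1139.212 → ⌈·⌉ = 1140
j=7: r + 6k = 1362.712 → ⌈·⌉ = 1363
j=8: r + 7k = 1586.212 → ⌈·⌉ = 1587
j=9: r + 8k = 1809.712 → ⌈·⌉ = 1810
j=10: r + 9k = 2033.212 → ⌈·⌉ = 2034
j=11: r + 10k = 2256.712 → ⌈·⌉ = 2257
j=12: r + 11k = 2480.212 → ⌈·⌉ = 2481
j=13: r + 12k = 2703.712 → ⌈·⌉ = 2704
j=14: r + 13k = 2927.212 → ⌈·⌉ = 2928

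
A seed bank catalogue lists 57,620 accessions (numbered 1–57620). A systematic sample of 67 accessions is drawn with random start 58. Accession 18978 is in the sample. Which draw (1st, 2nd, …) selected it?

23

k = 57620/67 = 860
position = (18978 − 58)/860 + 1 = 18920/860 + 1 = 22 + 1 = 23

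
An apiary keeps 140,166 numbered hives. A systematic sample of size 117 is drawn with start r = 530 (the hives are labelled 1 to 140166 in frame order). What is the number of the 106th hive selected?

126320

k = 140166/117 = 1198
106th selection = r + (106−1)·k = 530 + 105×1198 = 530 + 125790 = 126320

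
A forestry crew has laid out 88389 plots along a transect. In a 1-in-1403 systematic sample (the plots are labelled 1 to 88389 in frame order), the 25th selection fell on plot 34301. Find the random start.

k = 1403
r = 34301 − (25−1)×1403 = 34301 − 33672 = 629

629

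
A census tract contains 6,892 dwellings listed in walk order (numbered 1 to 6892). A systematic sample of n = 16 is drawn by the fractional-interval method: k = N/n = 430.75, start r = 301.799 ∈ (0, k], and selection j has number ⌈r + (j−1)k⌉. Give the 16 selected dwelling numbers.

j=1: r + 0k = 301.799 → ⌈·⌉ = 302
j=2: r + 1k = 732.549 → ⌈·⌉ = 733
j=3: r + 2k = 1163.299 → ⌈·⌉ = 1164
j=4: r + 3k = 1594.049 → ⌈·⌉ = 1595
j=5: r + 4k = 2024.799 → ⌈·⌉ = 2025
j=6: r + 5k = 2455.549 → ⌈·⌉ = 2456
j=7: r + 6k = 2886.299 → ⌈·⌉ = 2887
j=8: r + 7k = 3317.049 → ⌈·⌉ = 3318
j=9: r + 8k = 3747.799 → ⌈·⌉ = 3748
j=10: r + 9k = 4178.549 → ⌈·⌉ = 4179
j=11: r + 10k = 4609.299 → ⌈·⌉ = 4610
j=12: r + 11k = 5040.049 → ⌈·⌉ = 5041
j=13: r + 12k = 5470.799 → ⌈·⌉ = 5471
j=14: r + 13k = 5901.549 → ⌈·⌉ = 5902
j=15: r + 14k = 6332.299 → ⌈·⌉ = 6333
j=16: r + 15k = 6763.049 → ⌈·⌉ = 6764

302, 733, 1164, 1595, 2025, 2456, 2887, 3318, 3748, 4179, 4610, 5041, 5471, 5902, 6333, 6764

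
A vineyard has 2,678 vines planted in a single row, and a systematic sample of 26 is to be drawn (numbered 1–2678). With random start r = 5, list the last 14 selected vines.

k = N/n = 2678/26 = 103
13th selection = 5 + 12×103 = 1241
14th: 1241 + 103 = 1344
15th: 1344 + 103 = 1447
16th: 1447 + 103 = 1550
17th: 1550 + 103 = 1653
18th: 1653 + 103 = 1756
19th: 1756 + 103 = 1859
20th: 1859 + 103 = 1962
21st: 1962 + 103 = 2065
22nd: 2065 + 103 = 2168
23rd: 2168 + 103 = 2271
24th: 2271 + 103 = 2374
25th: 2374 + 103 = 2477
26th: 2477 + 103 = 2580

1241, 1344, 1447, 1550, 1653, 1756, 1859, 1962, 2065, 2168, 2271, 2374, 2477, 2580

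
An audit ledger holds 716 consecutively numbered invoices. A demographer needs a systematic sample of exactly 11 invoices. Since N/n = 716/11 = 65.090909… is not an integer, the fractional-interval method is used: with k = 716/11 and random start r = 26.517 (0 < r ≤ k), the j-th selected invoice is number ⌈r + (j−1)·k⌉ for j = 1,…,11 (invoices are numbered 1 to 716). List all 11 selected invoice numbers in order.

27, 92, 157, 222, 287, 352, 418, 483, 548, 613, 678

j=1: r + 0k = 26.517 → ⌈·⌉ = 27
j=2: r + 1k = 91.607909… → ⌈·⌉ = 92
j=3: r + 2k = 156.698818… → ⌈·⌉ = 157
j=4: r + 3k = 221.789727… → ⌈·⌉ = 222
j=5: r + 4k = 286.880636… → ⌈·⌉ = 287
j=6: r + 5k = 351.971545… → ⌈·⌉ = 352
j=7: r + 6k = 417.062454… → ⌈·⌉ = 418
j=8: r + 7k = 482.153363… → ⌈·⌉ = 483
j=9: r + 8k = 547.244272… → ⌈·⌉ = 548
j=10: r + 9k = 612.335181… → ⌈·⌉ = 613
j=11: r + 10k = 677.426090… → ⌈·⌉ = 678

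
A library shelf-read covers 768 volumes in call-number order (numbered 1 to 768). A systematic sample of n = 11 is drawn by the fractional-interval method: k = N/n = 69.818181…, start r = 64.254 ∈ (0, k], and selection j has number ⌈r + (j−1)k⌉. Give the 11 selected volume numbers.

65, 135, 204, 274, 344, 414, 484, 553, 623, 693, 763

j=1: r + 0k = 64.254 → ⌈·⌉ = 65
j=2: r + 1k = 134.072181… → ⌈·⌉ = 135
j=3: r + 2k = 203.890363… → ⌈·⌉ = 204
j=4: r + 3k = 273.708545… → ⌈·⌉ = 274
j=5: r + 4k = 343.526727… → ⌈·⌉ = 344
j=6: r + 5k = 413.344909… → ⌈·⌉ = 414
j=7: r + 6k = 483.163090… → ⌈·⌉ = 484
j=8: r + 7k = 552.981272… → ⌈·⌉ = 553
j=9: r + 8k = 622.799454… → ⌈·⌉ = 623
j=10: r + 9k = 692.617636… → ⌈·⌉ = 693
j=11: r + 10k = 762.435818… → ⌈·⌉ = 763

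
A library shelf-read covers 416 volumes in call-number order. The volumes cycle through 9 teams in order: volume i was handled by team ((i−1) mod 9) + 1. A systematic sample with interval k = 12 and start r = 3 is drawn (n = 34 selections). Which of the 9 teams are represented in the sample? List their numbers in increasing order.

Consecutive selections differ by k = 12, so their team numbers differ by 12 mod 9 = 3.
gcd(12, 9) = 3, so the sample visits 9/3 = 3 distinct residues mod 9.
Start 3 is team 3; the teams hit are 3, 6, 9.

3, 6, 9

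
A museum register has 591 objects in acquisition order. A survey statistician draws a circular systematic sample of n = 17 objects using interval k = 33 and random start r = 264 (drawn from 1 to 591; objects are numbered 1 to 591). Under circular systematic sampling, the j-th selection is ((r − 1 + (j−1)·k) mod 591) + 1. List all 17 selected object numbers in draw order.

Selection 1: 264
Selection 2: 264 + 33 = 297
Selection 3: 297 + 33 = 330
Selection 4: 330 + 33 = 363
Selection 5: 363 + 33 = 396
Selection 6: 396 + 33 = 429
Selection 7: 429 + 33 = 462
Selection 8: 462 + 33 = 495
Selection 9: 495 + 33 = 528
Selection 10: 528 + 33 = 561
Selection 11: 561 + 33 = 594 → 594 − 591 = 3
Selection 12: 3 + 33 = 36
Selection 13: 36 + 33 = 69
Selection 14: 69 + 33 = 102
Selection 15: 102 + 33 = 135
Selection 16: 135 + 33 = 168
Selection 17: 168 + 33 = 201

264, 297, 330, 363, 396, 429, 462, 495, 528, 561, 3, 36, 69, 102, 135, 168, 201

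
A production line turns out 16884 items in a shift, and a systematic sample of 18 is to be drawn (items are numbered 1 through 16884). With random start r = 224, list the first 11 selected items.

224, 1162, 2100, 3038, 3976, 4914, 5852, 6790, 7728, 8666, 9604

k = N/n = 16884/18 = 938
item 1: 224
item 2: 224 + 938 = 1162
item 3: 1162 + 938 = 2100
item 4: 2100 + 938 = 3038
item 5: 3038 + 938 = 3976
item 6: 3976 + 938 = 4914
item 7: 4914 + 938 = 5852
item 8: 5852 + 938 = 6790
item 9: 6790 + 938 = 7728
item 10: 7728 + 938 = 8666
item 11: 8666 + 938 = 9604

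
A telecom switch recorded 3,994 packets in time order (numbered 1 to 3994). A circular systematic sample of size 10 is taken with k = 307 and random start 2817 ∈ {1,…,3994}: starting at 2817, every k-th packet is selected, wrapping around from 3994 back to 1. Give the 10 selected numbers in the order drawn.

2817, 3124, 3431, 3738, 51, 358, 665, 972, 1279, 1586

Selection 1: 2817
Selection 2: 2817 + 307 = 3124
Selection 3: 3124 + 307 = 3431
Selection 4: 3431 + 307 = 3738
Selection 5: 3738 + 307 = 4045 → 4045 − 3994 = 51
Selection 6: 51 + 307 = 358
Selection 7: 358 + 307 = 665
Selection 8: 665 + 307 = 972
Selection 9: 972 + 307 = 1279
Selection 10: 1279 + 307 = 1586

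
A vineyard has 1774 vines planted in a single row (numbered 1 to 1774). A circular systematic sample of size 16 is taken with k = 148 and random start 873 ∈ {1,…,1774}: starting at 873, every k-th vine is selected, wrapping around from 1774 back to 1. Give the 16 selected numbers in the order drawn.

Selection 1: 873
Selection 2: 873 + 148 = 1021
Selection 3: 1021 + 148 = 1169
Selection 4: 1169 + 148 = 1317
Selection 5: 1317 + 148 = 1465
Selection 6: 1465 + 148 = 1613
Selection 7: 1613 + 148 = 1761
Selection 8: 1761 + 148 = 1909 → 1909 − 1774 = 135
Selection 9: 135 + 148 = 283
Selection 10: 283 + 148 = 431
Selection 11: 431 + 148 = 579
Selection 12: 579 + 148 = 727
Selection 13: 727 + 148 = 875
Selection 14: 875 + 148 = 1023
Selection 15: 1023 + 148 = 1171
Selection 16: 1171 + 148 = 1319

873, 1021, 1169, 1317, 1465, 1613, 1761, 135, 283, 431, 579, 727, 875, 1023, 1171, 1319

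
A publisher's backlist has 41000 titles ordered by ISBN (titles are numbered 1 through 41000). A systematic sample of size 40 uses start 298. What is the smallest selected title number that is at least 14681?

15673

k = 41000/40 = 1025
Steps past start: ⌈(14681 − 298)/1025⌉ = ⌈14383/1025⌉ = 15
Selected title: 298 + 15×1025 = 15673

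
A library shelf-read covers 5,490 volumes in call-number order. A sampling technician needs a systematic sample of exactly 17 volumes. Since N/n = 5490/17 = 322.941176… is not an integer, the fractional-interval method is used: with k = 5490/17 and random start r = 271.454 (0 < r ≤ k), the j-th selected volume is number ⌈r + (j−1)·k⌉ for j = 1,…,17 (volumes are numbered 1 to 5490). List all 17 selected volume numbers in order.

j=1: r + 0k = 271.454 → ⌈·⌉ = 272
j=2: r + 1k = 594.395176… → ⌈·⌉ = 595
j=3: r + 2k = 917.336352… → ⌈·⌉ = 918
j=4: r + 3k = 1240.277529… → ⌈·⌉ = 1241
j=5: r + 4k = 1563.218705… → ⌈·⌉ = 1564
j=6: r + 5k = 1886.159882… → ⌈·⌉ = 1887
j=7: r + 6k = 2209.101058… → ⌈·⌉ = 2210
j=8: r + 7k = 2532.042235… → ⌈·⌉ = 2533
j=9: r + 8k = 2854.983411… → ⌈·⌉ = 2855
j=10: r + 9k = 3177.924588… → ⌈·⌉ = 3178
j=11: r + 10k = 3500.865764… → ⌈·⌉ = 3501
j=12: r + 11k = 3823.806941… → ⌈·⌉ = 3824
j=13: r + 12k = 4146.748117… → ⌈·⌉ = 4147
j=14: r + 13k = 4469.689294… → ⌈·⌉ = 4470
j=15: r + 14k = 4792.630470… → ⌈·⌉ = 4793
j=16: r + 15k = 5115.571647… → ⌈·⌉ = 5116
j=17: r + 16k = 5438.512823… → ⌈·⌉ = 5439

272, 595, 918, 1241, 1564, 1887, 2210, 2533, 2855, 3178, 3501, 3824, 4147, 4470, 4793, 5116, 5439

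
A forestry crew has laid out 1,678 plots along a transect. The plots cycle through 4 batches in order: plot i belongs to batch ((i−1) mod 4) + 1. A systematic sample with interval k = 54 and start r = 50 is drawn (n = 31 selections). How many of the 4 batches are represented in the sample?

2

Consecutive selections differ by k = 54, so their batch numbers differ by 54 mod 4 = 2.
gcd(54, 4) = 2, so the sample visits 4/2 = 2 distinct residues mod 4.
Start 50 is batch 2; the batches hit are 2, 4.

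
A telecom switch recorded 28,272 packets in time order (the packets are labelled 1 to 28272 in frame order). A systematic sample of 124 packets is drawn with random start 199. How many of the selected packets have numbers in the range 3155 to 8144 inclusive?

22

k = 28272/124 = 228
First selection ≥ 3155: 199 + ⌈(3155−199)/228⌉·228 = 199 + 13×228 = 3163
Last selection ≤ 8144: 199 + ⌊(8144−199)/228⌋·228 = 199 + 34×228 = 7951
Count = 34 − 13 + 1 = 22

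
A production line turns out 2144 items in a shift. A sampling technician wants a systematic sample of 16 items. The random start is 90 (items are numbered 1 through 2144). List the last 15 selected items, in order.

224, 358, 492, 626, 760, 894, 1028, 1162, 1296, 1430, 1564, 1698, 1832, 1966, 2100

k = N/n = 2144/16 = 134
2nd selection = 90 + 1×134 = 224
3rd: 224 + 134 = 358
4th: 358 + 134 = 492
5th: 492 + 134 = 626
6th: 626 + 134 = 760
7th: 760 + 134 = 894
8th: 894 + 134 = 1028
9th: 1028 + 134 = 1162
10th: 1162 + 134 = 1296
11th: 1296 + 134 = 1430
12th: 1430 + 134 = 1564
13th: 1564 + 134 = 1698
14th: 1698 + 134 = 1832
15th: 1832 + 134 = 1966
16th: 1966 + 134 = 2100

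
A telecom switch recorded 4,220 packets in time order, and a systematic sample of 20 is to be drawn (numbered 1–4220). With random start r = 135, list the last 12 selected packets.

k = N/n = 4220/20 = 211
9th selection = 135 + 8×211 = 1823
10th: 1823 + 211 = 2034
11th: 2034 + 211 = 2245
12th: 2245 + 211 = 2456
13th: 2456 + 211 = 2667
14th: 2667 + 211 = 2878
15th: 2878 + 211 = 3089
16th: 3089 + 211 = 3300
17th: 3300 + 211 = 3511
18th: 3511 + 211 = 3722
19th: 3722 + 211 = 3933
20th: 3933 + 211 = 4144

1823, 2034, 2245, 2456, 2667, 2878, 3089, 3300, 3511, 3722, 3933, 4144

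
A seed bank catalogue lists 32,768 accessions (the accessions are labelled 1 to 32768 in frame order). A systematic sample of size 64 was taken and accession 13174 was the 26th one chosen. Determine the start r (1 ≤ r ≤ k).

k = 32768/64 = 512
r = 13174 − (26−1)×512 = 13174 − 12800 = 374

374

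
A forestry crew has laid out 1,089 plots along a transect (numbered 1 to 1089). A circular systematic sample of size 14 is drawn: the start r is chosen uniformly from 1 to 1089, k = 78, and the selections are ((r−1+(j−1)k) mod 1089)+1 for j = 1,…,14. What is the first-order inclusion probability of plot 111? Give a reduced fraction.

14/1089

For each position j, as r ranges over 1…1089 the j-th selection hits every plot exactly once, so plot 111 is selected for exactly 14 of the 1089 starts.
Inclusion probability = 14/1089.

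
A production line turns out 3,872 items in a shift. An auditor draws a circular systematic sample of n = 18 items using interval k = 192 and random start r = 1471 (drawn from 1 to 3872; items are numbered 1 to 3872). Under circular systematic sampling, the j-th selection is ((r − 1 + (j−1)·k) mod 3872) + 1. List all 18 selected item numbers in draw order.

Selection 1: 1471
Selection 2: 1471 + 192 = 1663
Selection 3: 1663 + 192 = 1855
Selection 4: 1855 + 192 = 2047
Selection 5: 2047 + 192 = 2239
Selection 6: 2239 + 192 = 2431
Selection 7: 2431 + 192 = 2623
Selection 8: 2623 + 192 = 2815
Selection 9: 2815 + 192 = 3007
Selection 10: 3007 + 192 = 3199
Selection 11: 3199 + 192 = 3391
Selection 12: 3391 + 192 = 3583
Selection 13: 3583 + 192 = 3775
Selection 14: 3775 + 192 = 3967 → 3967 − 3872 = 95
Selection 15: 95 + 192 = 287
Selection 16: 287 + 192 = 479
Selection 17: 479 + 192 = 671
Selection 18: 671 + 192 = 863

1471, 1663, 1855, 2047, 2239, 2431, 2623, 2815, 3007, 3199, 3391, 3583, 3775, 95, 287, 479, 671, 863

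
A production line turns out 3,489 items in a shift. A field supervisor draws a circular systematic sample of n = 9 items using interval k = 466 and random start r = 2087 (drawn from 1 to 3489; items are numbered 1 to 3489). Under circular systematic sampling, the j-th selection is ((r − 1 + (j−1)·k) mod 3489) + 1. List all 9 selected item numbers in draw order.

2087, 2553, 3019, 3485, 462, 928, 1394, 1860, 2326

Selection 1: 2087
Selection 2: 2087 + 466 = 2553
Selection 3: 2553 + 466 = 3019
Selection 4: 3019 + 466 = 3485
Selection 5: 3485 + 466 = 3951 → 3951 − 3489 = 462
Selection 6: 462 + 466 = 928
Selection 7: 928 + 466 = 1394
Selection 8: 1394 + 466 = 1860
Selection 9: 1860 + 466 = 2326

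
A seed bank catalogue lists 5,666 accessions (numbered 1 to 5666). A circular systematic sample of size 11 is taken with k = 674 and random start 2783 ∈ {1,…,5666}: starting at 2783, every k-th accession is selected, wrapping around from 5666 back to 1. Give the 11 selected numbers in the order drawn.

2783, 3457, 4131, 4805, 5479, 487, 1161, 1835, 2509, 3183, 3857

Selection 1: 2783
Selection 2: 2783 + 674 = 3457
Selection 3: 3457 + 674 = 4131
Selection 4: 4131 + 674 = 4805
Selection 5: 4805 + 674 = 5479
Selection 6: 5479 + 674 = 6153 → 6153 − 5666 = 487
Selection 7: 487 + 674 = 1161
Selection 8: 1161 + 674 = 1835
Selection 9: 1835 + 674 = 2509
Selection 10: 2509 + 674 = 3183
Selection 11: 3183 + 674 = 3857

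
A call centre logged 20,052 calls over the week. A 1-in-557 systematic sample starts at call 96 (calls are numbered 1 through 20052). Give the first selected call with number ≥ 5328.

k = 557
Steps past start: ⌈(5328 − 96)/557⌉ = ⌈5232/557⌉ = 10
Selected call: 96 + 10×557 = 5666

5666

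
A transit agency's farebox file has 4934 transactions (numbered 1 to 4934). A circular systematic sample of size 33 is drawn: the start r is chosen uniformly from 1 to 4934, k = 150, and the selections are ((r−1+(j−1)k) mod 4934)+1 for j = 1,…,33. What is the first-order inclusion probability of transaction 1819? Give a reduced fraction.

33/4934

For each position j, as r ranges over 1…4934 the j-th selection hits every transaction exactly once, so transaction 1819 is selected for exactly 33 of the 4934 starts.
Inclusion probability = 33/4934.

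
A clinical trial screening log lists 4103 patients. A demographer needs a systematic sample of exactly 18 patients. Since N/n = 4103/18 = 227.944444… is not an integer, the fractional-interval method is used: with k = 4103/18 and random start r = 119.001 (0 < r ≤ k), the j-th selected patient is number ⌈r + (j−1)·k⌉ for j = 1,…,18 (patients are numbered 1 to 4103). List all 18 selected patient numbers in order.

120, 347, 575, 803, 1031, 1259, 1487, 1715, 1943, 2171, 2399, 2627, 2855, 3083, 3311, 3539, 3767, 3995

j=1: r + 0k = 119.001 → ⌈·⌉ = 120
j=2: r + 1k = 346.945444… → ⌈·⌉ = 347
j=3: r + 2k = 574.889888… → ⌈·⌉ = 575
j=4: r + 3k = 802.834333… → ⌈·⌉ = 803
j=5: r + 4k = 1030.778777… → ⌈·⌉ = 1031
j=6: r + 5k = 1258.723222… → ⌈·⌉ = 1259
j=7: r + 6k = 1486.667666… → ⌈·⌉ = 1487
j=8: r + 7k = 1714.612111… → ⌈·⌉ = 1715
j=9: r + 8k = 1942.556555… → ⌈·⌉ = 1943
j=10: r + 9k = 2170.501 → ⌈·⌉ = 2171
j=11: r + 10k = 2398.445444… → ⌈·⌉ = 2399
j=12: r + 11k = 2626.389888… → ⌈·⌉ = 2627
j=13: r + 12k = 2854.334333… → ⌈·⌉ = 2855
j=14: r + 13k = 3082.278777… → ⌈·⌉ = 3083
j=15: r + 14k = 3310.223222… → ⌈·⌉ = 3311
j=16: r + 15k = 3538.167666… → ⌈·⌉ = 3539
j=17: r + 16k = 3766.112111… → ⌈·⌉ = 3767
j=18: r + 17k = 3994.056555… → ⌈·⌉ = 3995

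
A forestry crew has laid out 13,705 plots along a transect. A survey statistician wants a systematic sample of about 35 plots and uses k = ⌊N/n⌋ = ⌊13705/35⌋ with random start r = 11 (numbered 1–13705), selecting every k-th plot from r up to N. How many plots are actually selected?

k = ⌊13705/35⌋ = 391
Achieved size = ⌊(13705 − 11)/391⌋ + 1 = ⌊13694/391⌋ + 1 = 35 + 1 = 36
(last selection: 11 + 35×391 = 13696 ≤ 13705; next would be 14087 > 13705)

36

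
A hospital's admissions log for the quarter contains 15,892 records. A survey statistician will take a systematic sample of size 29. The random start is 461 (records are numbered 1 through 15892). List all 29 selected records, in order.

461, 1009, 1557, 2105, 2653, 3201, 3749, 4297, 4845, 5393, 5941, 6489, 7037, 7585, 8133, 8681, 9229, 9777, 10325, 10873, 11421, 11969, 12517, 13065, 13613, 14161, 14709, 15257, 15805

k = N/n = 15892/29 = 548
record 1: 461
record 2: 461 + 548 = 1009
record 3: 1009 + 548 = 1557
record 4: 1557 + 548 = 2105
record 5: 2105 + 548 = 2653
record 6: 2653 + 548 = 3201
record 7: 3201 + 548 = 3749
record 8: 3749 + 548 = 4297
record 9: 4297 + 548 = 4845
record 10: 4845 + 548 = 5393
record 11: 5393 + 548 = 5941
record 12: 5941 + 548 = 6489
record 13: 6489 + 548 = 7037
record 14: 7037 + 548 = 7585
record 15: 7585 + 548 = 8133
record 16: 8133 + 548 = 8681
record 17: 8681 + 548 = 9229
record 18: 9229 + 548 = 9777
record 19: 9777 + 548 = 10325
record 20: 10325 + 548 = 10873
record 21: 10873 + 548 = 11421
record 22: 11421 + 548 = 11969
record 23: 11969 + 548 = 12517
record 24: 12517 + 548 = 13065
record 25: 13065 + 548 = 13613
record 26: 13613 + 548 = 14161
record 27: 14161 + 548 = 14709
record 28: 14709 + 548 = 15257
record 29: 15257 + 548 = 15805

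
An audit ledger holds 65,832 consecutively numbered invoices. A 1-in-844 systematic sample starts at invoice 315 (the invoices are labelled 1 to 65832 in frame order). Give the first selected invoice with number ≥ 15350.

k = 844
Steps past start: ⌈(15350 − 315)/844⌉ = ⌈15035/844⌉ = 18
Selected invoice: 315 + 18×844 = 15507

15507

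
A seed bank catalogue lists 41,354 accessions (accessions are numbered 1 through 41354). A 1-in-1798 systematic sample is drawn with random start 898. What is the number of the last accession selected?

k = 1798
23rd selection = r + (23−1)·k = 898 + 22×1798 = 898 + 39556 = 40454

40454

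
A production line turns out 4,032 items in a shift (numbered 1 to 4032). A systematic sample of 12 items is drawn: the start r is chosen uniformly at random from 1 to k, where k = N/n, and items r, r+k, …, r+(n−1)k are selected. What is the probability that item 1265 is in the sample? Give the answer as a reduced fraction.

1/336

k = 4032/12 = 336.
Item 1265 is selected iff r ≡ 1265 (mod 336); exactly one such r in {1,…,336}.
Inclusion probability = 1/336.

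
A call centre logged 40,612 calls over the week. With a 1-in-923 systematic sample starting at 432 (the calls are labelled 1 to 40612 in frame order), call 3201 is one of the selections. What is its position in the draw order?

4

k = 923
position = (3201 − 432)/923 + 1 = 2769/923 + 1 = 3 + 1 = 4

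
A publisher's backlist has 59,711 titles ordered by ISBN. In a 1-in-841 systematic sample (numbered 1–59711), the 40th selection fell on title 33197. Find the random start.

398

k = 841
r = 33197 − (40−1)×841 = 33197 − 32799 = 398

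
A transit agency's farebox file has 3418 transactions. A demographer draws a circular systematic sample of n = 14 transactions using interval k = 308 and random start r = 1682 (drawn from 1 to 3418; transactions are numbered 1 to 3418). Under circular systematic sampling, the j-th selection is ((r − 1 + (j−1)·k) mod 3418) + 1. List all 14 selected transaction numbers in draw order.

1682, 1990, 2298, 2606, 2914, 3222, 112, 420, 728, 1036, 1344, 1652, 1960, 2268

Selection 1: 1682
Selection 2: 1682 + 308 = 1990
Selection 3: 1990 + 308 = 2298
Selection 4: 2298 + 308 = 2606
Selection 5: 2606 + 308 = 2914
Selection 6: 2914 + 308 = 3222
Selection 7: 3222 + 308 = 3530 → 3530 − 3418 = 112
Selection 8: 112 + 308 = 420
Selection 9: 420 + 308 = 728
Selection 10: 728 + 308 = 1036
Selection 11: 1036 + 308 = 1344
Selection 12: 1344 + 308 = 1652
Selection 13: 1652 + 308 = 1960
Selection 14: 1960 + 308 = 2268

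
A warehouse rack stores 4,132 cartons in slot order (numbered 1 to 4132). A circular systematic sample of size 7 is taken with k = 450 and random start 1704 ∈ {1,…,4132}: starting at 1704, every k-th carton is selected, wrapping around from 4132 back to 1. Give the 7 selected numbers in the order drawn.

1704, 2154, 2604, 3054, 3504, 3954, 272

Selection 1: 1704
Selection 2: 1704 + 450 = 2154
Selection 3: 2154 + 450 = 2604
Selection 4: 2604 + 450 = 3054
Selection 5: 3054 + 450 = 3504
Selection 6: 3504 + 450 = 3954
Selection 7: 3954 + 450 = 4404 → 4404 − 4132 = 272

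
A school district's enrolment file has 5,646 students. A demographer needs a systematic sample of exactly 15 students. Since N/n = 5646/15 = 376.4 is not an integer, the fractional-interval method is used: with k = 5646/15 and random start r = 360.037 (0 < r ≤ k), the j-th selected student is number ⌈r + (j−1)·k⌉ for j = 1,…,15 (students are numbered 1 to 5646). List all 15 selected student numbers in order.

j=1: r + 0k = 360.037 → ⌈·⌉ = 361
j=2: r + 1k = 736.437 → ⌈·⌉ = 737
j=3: r + 2k = 1112.837 → ⌈·⌉ = 1113
j=4: r + 3k = 1489.237 → ⌈·⌉ = 1490
j=5: r + 4k = 1865.637 → ⌈·⌉ = 1866
j=6: r + 5k = 2242.037 → ⌈·⌉ = 2243
j=7: r + 6k = 2618.437 → ⌈·⌉ = 2619
j=8: r + 7k = 2994.837 → ⌈·⌉ = 2995
j=9: r + 8k = 3371.237 → ⌈·⌉ = 3372
j=10: r + 9k = 3747.637 → ⌈·⌉ = 3748
j=11: r + 10k = 4124.037 → ⌈·⌉ = 4125
j=12: r + 11k = 4500.437 → ⌈·⌉ = 4501
j=13: r + 12k = 4876.837 → ⌈·⌉ = 4877
j=14: r + 13k = 5253.237 → ⌈·⌉ = 5254
j=15: r + 14k = 5629.637 → ⌈·⌉ = 5630

361, 737, 1113, 1490, 1866, 2243, 2619, 2995, 3372, 3748, 4125, 4501, 4877, 5254, 5630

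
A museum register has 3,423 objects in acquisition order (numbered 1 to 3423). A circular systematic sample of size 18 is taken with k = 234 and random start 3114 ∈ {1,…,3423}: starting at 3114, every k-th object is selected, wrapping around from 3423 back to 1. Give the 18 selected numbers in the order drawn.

3114, 3348, 159, 393, 627, 861, 1095, 1329, 1563, 1797, 2031, 2265, 2499, 2733, 2967, 3201, 12, 246

Selection 1: 3114
Selection 2: 3114 + 234 = 3348
Selection 3: 3348 + 234 = 3582 → 3582 − 3423 = 159
Selection 4: 159 + 234 = 393
Selection 5: 393 + 234 = 627
Selection 6: 627 + 234 = 861
Selection 7: 861 + 234 = 1095
Selection 8: 1095 + 234 = 1329
Selection 9: 1329 + 234 = 1563
Selection 10: 1563 + 234 = 1797
Selection 11: 1797 + 234 = 2031
Selection 12: 2031 + 234 = 2265
Selection 13: 2265 + 234 = 2499
Selection 14: 2499 + 234 = 2733
Selection 15: 2733 + 234 = 2967
Selection 16: 2967 + 234 = 3201
Selection 17: 3201 + 234 = 3435 → 3435 − 3423 = 12
Selection 18: 12 + 234 = 246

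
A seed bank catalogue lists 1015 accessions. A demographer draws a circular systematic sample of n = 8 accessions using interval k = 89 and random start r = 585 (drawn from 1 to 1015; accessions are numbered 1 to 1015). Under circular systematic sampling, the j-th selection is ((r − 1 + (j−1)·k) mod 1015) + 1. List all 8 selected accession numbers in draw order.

Selection 1: 585
Selection 2: 585 + 89 = 674
Selection 3: 674 + 89 = 763
Selection 4: 763 + 89 = 852
Selection 5: 852 + 89 = 941
Selection 6: 941 + 89 = 1030 → 1030 − 1015 = 15
Selection 7: 15 + 89 = 104
Selection 8: 104 + 89 = 193

585, 674, 763, 852, 941, 15, 104, 193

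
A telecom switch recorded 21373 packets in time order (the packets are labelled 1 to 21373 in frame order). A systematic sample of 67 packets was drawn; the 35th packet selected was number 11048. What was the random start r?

k = 21373/67 = 319
r = 11048 − (35−1)×319 = 11048 − 10846 = 202

202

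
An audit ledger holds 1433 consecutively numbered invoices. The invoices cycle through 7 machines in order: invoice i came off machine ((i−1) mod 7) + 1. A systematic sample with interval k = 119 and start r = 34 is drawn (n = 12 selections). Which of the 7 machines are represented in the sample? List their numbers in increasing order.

6

Consecutive selections differ by k = 119, so their machine numbers differ by 119 mod 7 = 0.
gcd(119, 7) = 7, so the sample visits 7/7 = 1 distinct residues mod 7.
Start 34 is machine 6; the machines hit are 6.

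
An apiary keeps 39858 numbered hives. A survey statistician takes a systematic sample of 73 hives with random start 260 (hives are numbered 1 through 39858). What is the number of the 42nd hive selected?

k = 39858/73 = 546
42nd selection = r + (42−1)·k = 260 + 41×546 = 260 + 22386 = 22646

22646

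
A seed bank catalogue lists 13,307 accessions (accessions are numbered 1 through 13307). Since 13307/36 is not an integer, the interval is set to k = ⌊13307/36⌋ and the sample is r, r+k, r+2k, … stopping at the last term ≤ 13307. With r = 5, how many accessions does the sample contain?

k = ⌊13307/36⌋ = 369
Achieved size = ⌊(13307 − 5)/369⌋ + 1 = ⌊13302/369⌋ + 1 = 36 + 1 = 37
(last selection: 5 + 36×369 = 13289 ≤ 13307; next would be 13658 > 13307)

37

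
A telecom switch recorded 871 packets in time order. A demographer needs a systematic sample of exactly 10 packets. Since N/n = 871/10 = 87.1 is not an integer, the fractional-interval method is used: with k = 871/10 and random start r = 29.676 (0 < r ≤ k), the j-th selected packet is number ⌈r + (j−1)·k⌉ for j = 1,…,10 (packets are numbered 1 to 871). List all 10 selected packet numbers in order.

30, 117, 204, 291, 379, 466, 553, 640, 727, 814

j=1: r + 0k = 29.676 → ⌈·⌉ = 30
j=2: r + 1k = 116.776 → ⌈·⌉ = 117
j=3: r + 2k = 203.876 → ⌈·⌉ = 204
j=4: r + 3k = 290.976 → ⌈·⌉ = 291
j=5: r + 4k = 378.076 → ⌈·⌉ = 379
j=6: r + 5k = 465.176 → ⌈·⌉ = 466
j=7: r + 6k = 552.276 → ⌈·⌉ = 553
j=8: r + 7k = 639.376 → ⌈·⌉ = 640
j=9: r + 8k = 726.476 → ⌈·⌉ = 727
j=10: r + 9k = 813.576 → ⌈·⌉ = 814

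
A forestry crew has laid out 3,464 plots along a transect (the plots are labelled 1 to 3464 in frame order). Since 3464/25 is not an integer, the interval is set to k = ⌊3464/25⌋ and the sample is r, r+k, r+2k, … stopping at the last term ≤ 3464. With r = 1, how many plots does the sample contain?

k = ⌊3464/25⌋ = 138
Achieved size = ⌊(3464 − 1)/138⌋ + 1 = ⌊3463/138⌋ + 1 = 25 + 1 = 26
(last selection: 1 + 25×138 = 3451 ≤ 3464; next would be 3589 > 3464)

26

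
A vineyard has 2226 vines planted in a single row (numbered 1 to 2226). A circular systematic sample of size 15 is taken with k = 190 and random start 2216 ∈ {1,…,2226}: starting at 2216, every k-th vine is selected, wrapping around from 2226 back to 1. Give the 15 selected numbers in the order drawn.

2216, 180, 370, 560, 750, 940, 1130, 1320, 1510, 1700, 1890, 2080, 44, 234, 424

Selection 1: 2216
Selection 2: 2216 + 190 = 2406 → 2406 − 2226 = 180
Selection 3: 180 + 190 = 370
Selection 4: 370 + 190 = 560
Selection 5: 560 + 190 = 750
Selection 6: 750 + 190 = 940
Selection 7: 940 + 190 = 1130
Selection 8: 1130 + 190 = 1320
Selection 9: 1320 + 190 = 1510
Selection 10: 1510 + 190 = 1700
Selection 11: 1700 + 190 = 1890
Selection 12: 1890 + 190 = 2080
Selection 13: 2080 + 190 = 2270 → 2270 − 2226 = 44
Selection 14: 44 + 190 = 234
Selection 15: 234 + 190 = 424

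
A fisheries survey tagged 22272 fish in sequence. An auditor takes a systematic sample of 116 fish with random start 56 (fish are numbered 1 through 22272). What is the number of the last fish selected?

22136

k = 22272/116 = 192
116th selection = r + (116−1)·k = 56 + 115×192 = 56 + 22080 = 22136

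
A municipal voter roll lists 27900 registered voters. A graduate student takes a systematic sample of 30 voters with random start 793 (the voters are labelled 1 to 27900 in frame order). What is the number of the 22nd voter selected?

20323

k = 27900/30 = 930
22nd selection = r + (22−1)·k = 793 + 21×930 = 793 + 19530 = 20323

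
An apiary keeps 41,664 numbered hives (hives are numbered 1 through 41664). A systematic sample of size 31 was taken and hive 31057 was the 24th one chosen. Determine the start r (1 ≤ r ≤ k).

145

k = 41664/31 = 1344
r = 31057 − (24−1)×1344 = 31057 − 30912 = 145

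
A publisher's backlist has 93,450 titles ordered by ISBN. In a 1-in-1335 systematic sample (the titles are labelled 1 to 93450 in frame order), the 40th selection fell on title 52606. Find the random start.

541

k = 1335
r = 52606 − (40−1)×1335 = 52606 − 52065 = 541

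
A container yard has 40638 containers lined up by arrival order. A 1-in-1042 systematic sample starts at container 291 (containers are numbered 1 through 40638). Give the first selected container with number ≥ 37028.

37803

k = 1042
Steps past start: ⌈(37028 − 291)/1042⌉ = ⌈36737/1042⌉ = 36
Selected container: 291 + 36×1042 = 37803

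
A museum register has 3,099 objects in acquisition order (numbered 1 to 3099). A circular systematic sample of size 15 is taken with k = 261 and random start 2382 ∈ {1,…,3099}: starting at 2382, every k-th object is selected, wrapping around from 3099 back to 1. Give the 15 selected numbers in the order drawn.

2382, 2643, 2904, 66, 327, 588, 849, 1110, 1371, 1632, 1893, 2154, 2415, 2676, 2937

Selection 1: 2382
Selection 2: 2382 + 261 = 2643
Selection 3: 2643 + 261 = 2904
Selection 4: 2904 + 261 = 3165 → 3165 − 3099 = 66
Selection 5: 66 + 261 = 327
Selection 6: 327 + 261 = 588
Selection 7: 588 + 261 = 849
Selection 8: 849 + 261 = 1110
Selection 9: 1110 + 261 = 1371
Selection 10: 1371 + 261 = 1632
Selection 11: 1632 + 261 = 1893
Selection 12: 1893 + 261 = 2154
Selection 13: 2154 + 261 = 2415
Selection 14: 2415 + 261 = 2676
Selection 15: 2676 + 261 = 2937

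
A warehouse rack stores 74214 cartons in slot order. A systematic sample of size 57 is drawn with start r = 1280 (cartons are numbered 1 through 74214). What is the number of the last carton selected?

74192

k = 74214/57 = 1302
57th selection = r + (57−1)·k = 1280 + 56×1302 = 1280 + 72912 = 74192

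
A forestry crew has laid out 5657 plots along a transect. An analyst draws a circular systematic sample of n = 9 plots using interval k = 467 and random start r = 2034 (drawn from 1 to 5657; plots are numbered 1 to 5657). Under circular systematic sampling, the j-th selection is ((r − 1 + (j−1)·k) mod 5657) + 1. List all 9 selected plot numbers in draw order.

Selection 1: 2034
Selection 2: 2034 + 467 = 2501
Selection 3: 2501 + 467 = 2968
Selection 4: 2968 + 467 = 3435
Selection 5: 3435 + 467 = 3902
Selection 6: 3902 + 467 = 4369
Selection 7: 4369 + 467 = 4836
Selection 8: 4836 + 467 = 5303
Selection 9: 5303 + 467 = 5770 → 5770 − 5657 = 113

2034, 2501, 2968, 3435, 3902, 4369, 4836, 5303, 113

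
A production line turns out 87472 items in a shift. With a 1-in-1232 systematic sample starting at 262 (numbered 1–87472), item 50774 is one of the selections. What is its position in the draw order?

k = 1232
position = (50774 − 262)/1232 + 1 = 50512/1232 + 1 = 41 + 1 = 42

42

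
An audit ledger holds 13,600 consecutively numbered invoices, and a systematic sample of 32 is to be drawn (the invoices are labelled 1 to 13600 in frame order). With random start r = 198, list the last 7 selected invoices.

10823, 11248, 11673, 12098, 12523, 12948, 13373

k = N/n = 13600/32 = 425
26th selection = 198 + 25×425 = 10823
27th: 10823 + 425 = 11248
28th: 11248 + 425 = 11673
29th: 11673 + 425 = 12098
30th: 12098 + 425 = 12523
31st: 12523 + 425 = 12948
32nd: 12948 + 425 = 13373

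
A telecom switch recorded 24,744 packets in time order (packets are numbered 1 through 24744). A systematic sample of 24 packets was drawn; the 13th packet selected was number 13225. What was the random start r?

k = 24744/24 = 1031
r = 13225 − (13−1)×1031 = 13225 − 12372 = 853

853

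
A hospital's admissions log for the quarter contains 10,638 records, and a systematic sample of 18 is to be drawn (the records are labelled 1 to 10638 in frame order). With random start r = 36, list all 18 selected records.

36, 627, 1218, 1809, 2400, 2991, 3582, 4173, 4764, 5355, 5946, 6537, 7128, 7719, 8310, 8901, 9492, 10083

k = N/n = 10638/18 = 591
record 1: 36
record 2: 36 + 591 = 627
record 3: 627 + 591 = 1218
record 4: 1218 + 591 = 1809
record 5: 1809 + 591 = 2400
record 6: 2400 + 591 = 2991
record 7: 2991 + 591 = 3582
record 8: 3582 + 591 = 4173
record 9: 4173 + 591 = 4764
record 10: 4764 + 591 = 5355
record 11: 5355 + 591 = 5946
record 12: 5946 + 591 = 6537
record 13: 6537 + 591 = 7128
record 14: 7128 + 591 = 7719
record 15: 7719 + 591 = 8310
record 16: 8310 + 591 = 8901
record 17: 8901 + 591 = 9492
record 18: 9492 + 591 = 10083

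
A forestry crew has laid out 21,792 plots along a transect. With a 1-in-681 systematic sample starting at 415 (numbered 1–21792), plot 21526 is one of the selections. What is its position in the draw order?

k = 681
position = (21526 − 415)/681 + 1 = 21111/681 + 1 = 31 + 1 = 32

32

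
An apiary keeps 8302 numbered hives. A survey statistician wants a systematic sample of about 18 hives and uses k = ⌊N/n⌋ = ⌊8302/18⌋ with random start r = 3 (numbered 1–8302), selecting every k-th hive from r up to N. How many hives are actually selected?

19

k = ⌊8302/18⌋ = 461
Achieved size = ⌊(8302 − 3)/461⌋ + 1 = ⌊8299/461⌋ + 1 = 18 + 1 = 19
(last selection: 3 + 18×461 = 8301 ≤ 8302; next would be 8762 > 8302)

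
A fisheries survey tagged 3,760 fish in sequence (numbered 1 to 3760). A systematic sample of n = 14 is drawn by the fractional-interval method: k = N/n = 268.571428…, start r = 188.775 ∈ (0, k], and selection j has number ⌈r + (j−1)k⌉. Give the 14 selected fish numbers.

189, 458, 726, 995, 1264, 1532, 1801, 2069, 2338, 2606, 2875, 3144, 3412, 3681

j=1: r + 0k = 188.775 → ⌈·⌉ = 189
j=2: r + 1k = 457.346428… → ⌈·⌉ = 458
j=3: r + 2k = 725.917857… → ⌈·⌉ = 726
j=4: r + 3k = 994.489285… → ⌈·⌉ = 995
j=5: r + 4k = 1263.060714… → ⌈·⌉ = 1264
j=6: r + 5k = 1531.632142… → ⌈·⌉ = 1532
j=7: r + 6k = 1800.203571… → ⌈·⌉ = 1801
j=8: r + 7k = 2068.775 → ⌈·⌉ = 2069
j=9: r + 8k = 2337.346428… → ⌈·⌉ = 2338
j=10: r + 9k = 2605.917857… → ⌈·⌉ = 2606
j=11: r + 10k = 2874.489285… → ⌈·⌉ = 2875
j=12: r + 11k = 3143.060714… → ⌈·⌉ = 3144
j=13: r + 12k = 3411.632142… → ⌈·⌉ = 3412
j=14: r + 13k = 3680.203571… → ⌈·⌉ = 3681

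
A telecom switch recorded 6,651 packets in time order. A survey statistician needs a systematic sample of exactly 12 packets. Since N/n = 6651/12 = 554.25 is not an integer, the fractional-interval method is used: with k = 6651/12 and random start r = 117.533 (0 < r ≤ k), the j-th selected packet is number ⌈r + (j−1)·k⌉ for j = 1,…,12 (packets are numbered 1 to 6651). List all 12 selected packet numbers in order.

j=1: r + 0k = 117.533 → ⌈·⌉ = 118
j=2: r + 1k = 671.783 → ⌈·⌉ = 672
j=3: r + 2k = 1226.033 → ⌈·⌉ = 1227
j=4: r + 3k = 1780.283 → ⌈·⌉ = 1781
j=5: r + 4k = 2334.533 → ⌈·⌉ = 2335
j=6: r + 5k = 2888.783 → ⌈·⌉ = 2889
j=7: r + 6k = 3443.033 → ⌈·⌉ = 3444
j=8: r + 7k = 3997.283 → ⌈·⌉ = 3998
j=9: r + 8k = 4551.533 → ⌈·⌉ = 4552
j=10: r + 9k = 5105.783 → ⌈·⌉ = 5106
j=11: r + 10k = 5660.033 → ⌈·⌉ = 5661
j=12: r + 11k = 6214.283 → ⌈·⌉ = 6215

118, 672, 1227, 1781, 2335, 2889, 3444, 3998, 4552, 5106, 5661, 6215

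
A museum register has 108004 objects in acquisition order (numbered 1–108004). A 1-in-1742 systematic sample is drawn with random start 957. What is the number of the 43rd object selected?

74121

k = 1742
43rd selection = r + (43−1)·k = 957 + 42×1742 = 957 + 73164 = 74121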